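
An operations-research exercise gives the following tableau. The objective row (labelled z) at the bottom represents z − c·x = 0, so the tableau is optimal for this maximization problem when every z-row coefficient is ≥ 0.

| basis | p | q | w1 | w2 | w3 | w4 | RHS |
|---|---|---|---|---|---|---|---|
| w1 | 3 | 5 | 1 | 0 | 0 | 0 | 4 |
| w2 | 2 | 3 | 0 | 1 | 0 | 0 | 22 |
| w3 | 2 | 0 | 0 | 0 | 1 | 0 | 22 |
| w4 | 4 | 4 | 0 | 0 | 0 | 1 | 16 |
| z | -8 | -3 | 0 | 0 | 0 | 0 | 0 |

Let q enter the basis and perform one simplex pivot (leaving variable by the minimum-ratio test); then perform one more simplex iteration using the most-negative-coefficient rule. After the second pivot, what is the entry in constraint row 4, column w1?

-4/3

Ratio test on column q — row 1: 4/5 = 4/5; row 2: 22/3 = 22/3; row 3: entry 0 ≤ 0; row 4: 16/4 = 4. Minimum is 4/5 at row 1 (w1 leaves); pivot element 5.
Divide row 1 by 5; eliminate column q from the other rows.
Second iteration: most negative z-row entry is -31/5 in column p, so p enters.
Ratio test on column p — row 1: (4/5)/(3/5) = 4/3; row 2: (98/5)/(1/5) = 98; row 3: 22/2 = 11; row 4: (64/5)/(8/5) = 8. Minimum is 4/3 at row 1 (q leaves); pivot element 3/5.
Divide row 1 by 3/5; eliminate column p from the other rows.
After both pivots, the entry at constraint row 4, column w1 is -4/3.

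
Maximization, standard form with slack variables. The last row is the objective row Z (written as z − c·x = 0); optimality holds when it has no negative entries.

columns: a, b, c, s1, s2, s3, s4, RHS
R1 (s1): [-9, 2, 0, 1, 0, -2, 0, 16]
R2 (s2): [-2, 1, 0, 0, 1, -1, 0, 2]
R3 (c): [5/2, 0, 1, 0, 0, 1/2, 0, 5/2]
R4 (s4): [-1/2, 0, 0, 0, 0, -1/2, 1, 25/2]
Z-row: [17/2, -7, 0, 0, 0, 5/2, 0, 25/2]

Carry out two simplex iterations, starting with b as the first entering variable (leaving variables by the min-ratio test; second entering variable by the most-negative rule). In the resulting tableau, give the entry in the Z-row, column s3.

Ratio test on column b — row 1: 16/2 = 8; row 2: 2/1 = 2; row 3: entry 0 ≤ 0; row 4: entry 0 ≤ 0. Minimum is 2 at row 2 (s2 leaves); pivot element 1.
Divide row 2 by 1; eliminate column b from the other rows.
Second iteration: most negative Z-row entry is -11/2 in column a, so a enters.
Ratio test on column a — row 1: entry -5 ≤ 0; row 2: entry -2 ≤ 0; row 3: (5/2)/(5/2) = 1; row 4: entry -1/2 ≤ 0. Minimum is 1 at row 3 (c leaves); pivot element 5/2.
Divide row 3 by 5/2; eliminate column a from the other rows.
After both pivots, the entry at the Z-row, column s3 is -17/5.

-17/5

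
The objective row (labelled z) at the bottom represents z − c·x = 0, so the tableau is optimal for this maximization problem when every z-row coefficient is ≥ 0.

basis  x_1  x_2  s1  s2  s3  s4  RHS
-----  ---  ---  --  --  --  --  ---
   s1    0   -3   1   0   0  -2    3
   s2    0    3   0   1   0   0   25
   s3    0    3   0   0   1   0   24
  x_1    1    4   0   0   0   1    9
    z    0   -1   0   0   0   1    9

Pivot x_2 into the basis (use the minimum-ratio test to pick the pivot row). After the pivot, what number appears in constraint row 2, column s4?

-3/4

Ratio test on column x_2 — row 1: entry -3 ≤ 0; row 2: 25/3 = 25/3; row 3: 24/3 = 8; row 4: 9/4 = 9/4. Minimum is 9/4 at row 4 (x_1 leaves); pivot element 4.
Divide row 4 by 4; eliminate column x_2 from the other rows.
Row 2 update in column s4: 0 − 3·(1/4) = -3/4.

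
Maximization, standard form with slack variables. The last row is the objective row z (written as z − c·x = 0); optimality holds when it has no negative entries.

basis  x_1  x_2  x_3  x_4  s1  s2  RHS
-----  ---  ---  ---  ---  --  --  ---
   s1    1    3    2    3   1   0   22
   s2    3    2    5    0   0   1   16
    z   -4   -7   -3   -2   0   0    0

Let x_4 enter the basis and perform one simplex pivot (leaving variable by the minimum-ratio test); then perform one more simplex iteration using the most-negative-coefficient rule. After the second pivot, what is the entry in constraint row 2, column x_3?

Ratio test on column x_4 — row 1: 22/3 = 22/3; row 2: entry 0 ≤ 0. Minimum is 22/3 at row 1 (s1 leaves); pivot element 3.
Divide row 1 by 3; eliminate column x_4 from the other rows.
Second iteration: most negative z-row entry is -5 in column x_2, so x_2 enters.
Ratio test on column x_2 — row 1: (22/3)/1 = 22/3; row 2: 16/2 = 8. Minimum is 22/3 at row 1 (x_4 leaves); pivot element 1.
Divide row 1 by 1; eliminate column x_2 from the other rows.
After both pivots, the entry at constraint row 2, column x_3 is 11/3.

11/3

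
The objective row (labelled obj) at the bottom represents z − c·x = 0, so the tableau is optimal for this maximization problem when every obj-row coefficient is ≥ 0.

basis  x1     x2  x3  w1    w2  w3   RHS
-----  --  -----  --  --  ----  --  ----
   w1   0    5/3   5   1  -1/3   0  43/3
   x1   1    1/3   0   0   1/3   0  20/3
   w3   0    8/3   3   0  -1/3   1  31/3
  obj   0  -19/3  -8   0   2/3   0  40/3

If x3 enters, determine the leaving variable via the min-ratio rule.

Column x3 entries and ratios — w1: (43/3)/5 = 43/15; x1: 0 ≤ 0, skip; w3: (31/3)/3 = 31/9.
Smallest ratio is 43/15 in the row of w1, so w1 leaves.

w1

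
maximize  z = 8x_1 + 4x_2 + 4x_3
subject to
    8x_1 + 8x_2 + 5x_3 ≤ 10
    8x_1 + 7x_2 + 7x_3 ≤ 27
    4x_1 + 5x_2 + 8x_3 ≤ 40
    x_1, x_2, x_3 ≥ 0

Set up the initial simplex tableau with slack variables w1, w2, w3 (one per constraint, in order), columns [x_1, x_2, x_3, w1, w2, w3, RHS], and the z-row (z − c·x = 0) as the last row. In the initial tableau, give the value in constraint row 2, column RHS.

27

The RHS of constraint 2 is b_2 = 27.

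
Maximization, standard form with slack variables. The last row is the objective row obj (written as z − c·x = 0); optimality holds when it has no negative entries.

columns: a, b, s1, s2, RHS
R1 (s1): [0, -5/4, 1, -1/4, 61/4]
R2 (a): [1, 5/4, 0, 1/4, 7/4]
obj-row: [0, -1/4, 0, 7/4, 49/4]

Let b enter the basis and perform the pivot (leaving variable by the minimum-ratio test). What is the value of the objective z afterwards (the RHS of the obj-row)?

63/5

Ratio test on column b — row 1: entry -5/4 ≤ 0; row 2: (7/4)/(5/4) = 7/5. Minimum is 7/5 at row 2 (a leaves); pivot element 5/4.
Pivot on row 2; the obj-row RHS becomes 49/4 − (-1/4)·(7/5) = 63/5.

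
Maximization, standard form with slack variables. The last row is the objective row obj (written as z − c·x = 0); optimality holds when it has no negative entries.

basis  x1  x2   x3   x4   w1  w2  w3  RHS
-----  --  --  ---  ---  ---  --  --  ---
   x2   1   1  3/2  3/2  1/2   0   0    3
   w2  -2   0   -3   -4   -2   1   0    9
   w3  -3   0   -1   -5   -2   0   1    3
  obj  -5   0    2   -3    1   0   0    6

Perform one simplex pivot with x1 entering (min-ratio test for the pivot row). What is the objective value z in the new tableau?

Ratio test on column x1 — row 1: 3/1 = 3; row 2: entry -2 ≤ 0; row 3: entry -3 ≤ 0. Minimum is 3 at row 1 (x2 leaves); pivot element 1.
Pivot on row 1; the obj-row RHS becomes 6 − (-5)·3 = 21.

21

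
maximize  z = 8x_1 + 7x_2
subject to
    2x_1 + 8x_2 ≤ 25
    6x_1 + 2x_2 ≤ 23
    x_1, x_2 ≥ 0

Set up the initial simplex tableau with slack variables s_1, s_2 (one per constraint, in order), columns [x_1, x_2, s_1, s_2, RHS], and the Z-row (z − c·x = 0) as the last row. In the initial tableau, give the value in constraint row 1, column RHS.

25

The RHS of constraint 1 is b_1 = 25.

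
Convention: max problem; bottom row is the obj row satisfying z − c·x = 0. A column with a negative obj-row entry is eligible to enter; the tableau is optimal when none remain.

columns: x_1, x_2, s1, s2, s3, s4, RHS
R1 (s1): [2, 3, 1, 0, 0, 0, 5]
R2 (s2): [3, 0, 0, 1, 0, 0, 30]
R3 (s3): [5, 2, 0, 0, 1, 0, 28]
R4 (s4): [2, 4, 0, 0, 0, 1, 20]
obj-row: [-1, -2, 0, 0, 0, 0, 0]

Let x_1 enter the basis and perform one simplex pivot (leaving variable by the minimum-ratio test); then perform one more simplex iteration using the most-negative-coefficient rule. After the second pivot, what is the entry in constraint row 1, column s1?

Ratio test on column x_1 — row 1: 5/2 = 5/2; row 2: 30/3 = 10; row 3: 28/5 = 28/5; row 4: 20/2 = 10. Minimum is 5/2 at row 1 (s1 leaves); pivot element 2.
Divide row 1 by 2; eliminate column x_1 from the other rows.
Second iteration: most negative obj-row entry is -1/2 in column x_2, so x_2 enters.
Ratio test on column x_2 — row 1: (5/2)/(3/2) = 5/3; row 2: entry -9/2 ≤ 0; row 3: entry -11/2 ≤ 0; row 4: 15/1 = 15. Minimum is 5/3 at row 1 (x_1 leaves); pivot element 3/2.
Divide row 1 by 3/2; eliminate column x_2 from the other rows.
After both pivots, the entry at constraint row 1, column s1 is 1/3.

1/3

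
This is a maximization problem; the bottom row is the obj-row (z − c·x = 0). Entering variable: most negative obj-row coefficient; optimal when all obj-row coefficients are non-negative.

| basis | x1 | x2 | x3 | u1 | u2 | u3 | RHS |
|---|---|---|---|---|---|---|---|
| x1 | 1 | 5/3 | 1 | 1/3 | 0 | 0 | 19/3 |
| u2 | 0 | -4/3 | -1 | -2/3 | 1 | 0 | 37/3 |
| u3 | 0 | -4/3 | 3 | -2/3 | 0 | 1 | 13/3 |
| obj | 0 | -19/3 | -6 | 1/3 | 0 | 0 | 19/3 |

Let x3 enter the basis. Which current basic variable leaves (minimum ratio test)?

u3

Column x3 entries and ratios — x1: (19/3)/1 = 19/3; u2: -1 ≤ 0, skip; u3: (13/3)/3 = 13/9.
Smallest ratio is 13/9 in the row of u3, so u3 leaves.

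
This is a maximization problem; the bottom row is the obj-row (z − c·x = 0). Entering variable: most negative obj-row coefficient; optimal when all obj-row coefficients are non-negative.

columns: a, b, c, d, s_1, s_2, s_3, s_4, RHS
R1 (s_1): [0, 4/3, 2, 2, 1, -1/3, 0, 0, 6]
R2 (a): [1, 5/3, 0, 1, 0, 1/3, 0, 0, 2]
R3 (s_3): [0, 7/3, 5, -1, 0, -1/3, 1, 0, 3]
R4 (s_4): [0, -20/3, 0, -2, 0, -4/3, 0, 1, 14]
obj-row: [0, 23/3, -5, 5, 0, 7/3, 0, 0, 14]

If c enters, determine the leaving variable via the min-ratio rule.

s_3

Column c entries and ratios — s_1: 6/2 = 3; a: 0 ≤ 0, skip; s_3: 3/5 = 3/5; s_4: 0 ≤ 0, skip.
Smallest ratio is 3/5 in the row of s_3, so s_3 leaves.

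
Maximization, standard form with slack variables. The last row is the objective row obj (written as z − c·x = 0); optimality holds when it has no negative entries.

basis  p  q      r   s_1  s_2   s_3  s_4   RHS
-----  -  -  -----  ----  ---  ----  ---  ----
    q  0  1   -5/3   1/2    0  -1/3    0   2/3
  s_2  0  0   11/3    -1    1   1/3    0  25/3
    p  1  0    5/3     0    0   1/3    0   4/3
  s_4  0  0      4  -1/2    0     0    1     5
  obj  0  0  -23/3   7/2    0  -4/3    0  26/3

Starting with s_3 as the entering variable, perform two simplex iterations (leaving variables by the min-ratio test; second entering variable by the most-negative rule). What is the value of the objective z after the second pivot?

74/5

Ratio test on column s_3 — row 1: entry -1/3 ≤ 0; row 2: (25/3)/(1/3) = 25; row 3: (4/3)/(1/3) = 4; row 4: entry 0 ≤ 0. Minimum is 4 at row 3 (p leaves); pivot element 1/3.
Pivot on row 3; the obj-row RHS becomes 26/3 − (-4/3)·4 = 14.
Next entering variable (most negative obj-row entry -1): r.
Ratio test on column r — row 1: entry 0 ≤ 0; row 2: 7/2 = 7/2; row 3: 4/5 = 4/5; row 4: 5/4 = 5/4. Minimum is 4/5 at row 3 (s_3 leaves); pivot element 5.
After the second pivot the obj-row RHS is 14 − (-1)·(4/5) = 74/5.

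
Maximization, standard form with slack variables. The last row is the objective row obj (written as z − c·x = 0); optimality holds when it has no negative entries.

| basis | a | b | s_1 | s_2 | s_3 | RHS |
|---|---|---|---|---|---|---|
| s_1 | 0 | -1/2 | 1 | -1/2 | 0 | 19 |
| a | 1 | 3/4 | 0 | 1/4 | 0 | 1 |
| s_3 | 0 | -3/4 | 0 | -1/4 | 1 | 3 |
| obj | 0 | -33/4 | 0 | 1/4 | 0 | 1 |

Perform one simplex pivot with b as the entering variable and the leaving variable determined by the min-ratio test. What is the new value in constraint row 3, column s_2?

0

Ratio test on column b — row 1: entry -1/2 ≤ 0; row 2: 1/(3/4) = 4/3; row 3: entry -3/4 ≤ 0. Minimum is 4/3 at row 2 (a leaves); pivot element 3/4.
Divide row 2 by 3/4; eliminate column b from the other rows.
Row 3 update in column s_2: -1/4 − (-3/4)·(1/3) = 0.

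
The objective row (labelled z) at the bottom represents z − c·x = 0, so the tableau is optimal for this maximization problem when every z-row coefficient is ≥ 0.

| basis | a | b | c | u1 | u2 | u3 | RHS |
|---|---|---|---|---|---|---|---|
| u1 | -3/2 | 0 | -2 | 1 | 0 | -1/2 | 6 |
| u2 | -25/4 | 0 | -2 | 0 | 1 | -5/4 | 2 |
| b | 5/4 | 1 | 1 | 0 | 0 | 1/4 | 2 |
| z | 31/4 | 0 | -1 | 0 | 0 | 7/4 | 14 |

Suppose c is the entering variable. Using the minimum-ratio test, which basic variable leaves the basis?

Column c entries and ratios — u1: -2 ≤ 0, skip; u2: -2 ≤ 0, skip; b: 2/1 = 2.
Smallest ratio is 2 in the row of b, so b leaves.

b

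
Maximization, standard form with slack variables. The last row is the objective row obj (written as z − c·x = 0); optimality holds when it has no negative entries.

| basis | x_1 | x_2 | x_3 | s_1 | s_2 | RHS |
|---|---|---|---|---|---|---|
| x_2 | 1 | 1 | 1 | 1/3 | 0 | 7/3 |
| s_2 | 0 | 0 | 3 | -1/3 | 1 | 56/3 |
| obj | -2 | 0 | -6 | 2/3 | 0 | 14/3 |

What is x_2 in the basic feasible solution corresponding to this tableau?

7/3

x_2 is basic (row 1); its value is the RHS of that row, 7/3.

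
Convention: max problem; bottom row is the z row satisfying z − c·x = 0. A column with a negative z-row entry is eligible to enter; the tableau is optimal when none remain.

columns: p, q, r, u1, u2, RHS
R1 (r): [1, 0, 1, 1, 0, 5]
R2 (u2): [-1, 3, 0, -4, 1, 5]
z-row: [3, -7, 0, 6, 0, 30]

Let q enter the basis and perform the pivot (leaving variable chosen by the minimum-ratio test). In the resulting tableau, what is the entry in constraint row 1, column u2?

0

Ratio test on column q — row 1: entry 0 ≤ 0; row 2: 5/3 = 5/3. Minimum is 5/3 at row 2 (u2 leaves); pivot element 3.
Divide row 2 by 3; eliminate column q from the other rows.
Row 1 update in column u2: 0 − 0·(1/3) = 0.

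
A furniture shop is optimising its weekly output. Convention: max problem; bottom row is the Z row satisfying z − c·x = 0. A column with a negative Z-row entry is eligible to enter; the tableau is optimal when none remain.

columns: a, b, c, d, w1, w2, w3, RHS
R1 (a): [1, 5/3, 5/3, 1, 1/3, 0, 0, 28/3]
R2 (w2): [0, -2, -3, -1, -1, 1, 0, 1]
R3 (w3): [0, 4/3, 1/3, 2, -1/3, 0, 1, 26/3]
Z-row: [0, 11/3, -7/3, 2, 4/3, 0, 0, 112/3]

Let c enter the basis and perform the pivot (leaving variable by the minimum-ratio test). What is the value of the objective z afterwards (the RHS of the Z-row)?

252/5

Ratio test on column c — row 1: (28/3)/(5/3) = 28/5; row 2: entry -3 ≤ 0; row 3: (26/3)/(1/3) = 26. Minimum is 28/5 at row 1 (a leaves); pivot element 5/3.
Pivot on row 1; the Z-row RHS becomes 112/3 − (-7/3)·(28/5) = 252/5.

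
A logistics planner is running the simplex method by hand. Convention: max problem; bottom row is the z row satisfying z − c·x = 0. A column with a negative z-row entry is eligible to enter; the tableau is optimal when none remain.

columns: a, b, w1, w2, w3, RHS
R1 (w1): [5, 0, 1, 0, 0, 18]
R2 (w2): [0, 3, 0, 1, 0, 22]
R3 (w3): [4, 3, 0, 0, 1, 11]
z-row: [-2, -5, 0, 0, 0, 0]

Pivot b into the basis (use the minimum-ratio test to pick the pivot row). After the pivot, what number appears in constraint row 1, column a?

Ratio test on column b — row 1: entry 0 ≤ 0; row 2: 22/3 = 22/3; row 3: 11/3 = 11/3. Minimum is 11/3 at row 3 (w3 leaves); pivot element 3.
Divide row 3 by 3; eliminate column b from the other rows.
Row 1 update in column a: 5 − 0·(4/3) = 5.

5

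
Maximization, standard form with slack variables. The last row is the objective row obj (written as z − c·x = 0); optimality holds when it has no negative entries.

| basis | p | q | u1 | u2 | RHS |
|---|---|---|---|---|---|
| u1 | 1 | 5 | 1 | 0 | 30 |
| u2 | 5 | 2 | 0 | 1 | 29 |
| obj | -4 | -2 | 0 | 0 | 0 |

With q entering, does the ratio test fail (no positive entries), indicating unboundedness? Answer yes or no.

Column q has positive entries in row(s) 1, 2, so the ratio test bounds it — not unbounded.

no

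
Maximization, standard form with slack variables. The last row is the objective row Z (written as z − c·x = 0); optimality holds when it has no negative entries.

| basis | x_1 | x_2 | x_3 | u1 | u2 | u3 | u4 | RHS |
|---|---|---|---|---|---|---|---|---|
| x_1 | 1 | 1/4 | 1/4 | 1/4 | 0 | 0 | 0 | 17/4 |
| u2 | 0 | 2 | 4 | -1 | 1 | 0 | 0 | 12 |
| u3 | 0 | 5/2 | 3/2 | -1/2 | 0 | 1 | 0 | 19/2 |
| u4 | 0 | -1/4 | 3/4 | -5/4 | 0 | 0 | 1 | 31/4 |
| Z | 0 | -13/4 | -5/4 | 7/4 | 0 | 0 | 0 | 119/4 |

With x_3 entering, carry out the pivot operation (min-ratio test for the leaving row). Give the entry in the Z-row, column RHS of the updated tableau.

Ratio test on column x_3 — row 1: (17/4)/(1/4) = 17; row 2: 12/4 = 3; row 3: (19/2)/(3/2) = 19/3; row 4: (31/4)/(3/4) = 31/3. Minimum is 3 at row 2 (u2 leaves); pivot element 4.
Divide row 2 by 4; eliminate column x_3 from the other rows.
Z-row update in column RHS: 119/4 − (-5/4)·3 = 67/2.

67/2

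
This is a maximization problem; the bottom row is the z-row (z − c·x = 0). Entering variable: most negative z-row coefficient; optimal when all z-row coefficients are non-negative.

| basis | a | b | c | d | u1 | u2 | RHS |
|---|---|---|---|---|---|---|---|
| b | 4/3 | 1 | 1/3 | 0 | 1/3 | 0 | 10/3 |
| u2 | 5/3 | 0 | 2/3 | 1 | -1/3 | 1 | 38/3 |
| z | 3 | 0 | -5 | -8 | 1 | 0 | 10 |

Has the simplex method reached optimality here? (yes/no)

no

The z-row has a negative entry -8 in column d, so it is not optimal.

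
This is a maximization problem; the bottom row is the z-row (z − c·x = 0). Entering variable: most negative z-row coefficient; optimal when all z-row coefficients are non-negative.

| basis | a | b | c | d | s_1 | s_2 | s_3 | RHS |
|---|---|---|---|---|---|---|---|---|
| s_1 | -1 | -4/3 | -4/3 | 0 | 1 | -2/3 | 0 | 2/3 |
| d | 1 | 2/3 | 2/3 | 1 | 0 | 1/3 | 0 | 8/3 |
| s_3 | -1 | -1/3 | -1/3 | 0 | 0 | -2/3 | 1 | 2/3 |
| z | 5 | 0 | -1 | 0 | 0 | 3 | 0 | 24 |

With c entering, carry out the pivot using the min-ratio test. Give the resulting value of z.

Ratio test on column c — row 1: entry -4/3 ≤ 0; row 2: (8/3)/(2/3) = 4; row 3: entry -1/3 ≤ 0. Minimum is 4 at row 2 (d leaves); pivot element 2/3.
Pivot on row 2; the z-row RHS becomes 24 − (-1)·4 = 28.

28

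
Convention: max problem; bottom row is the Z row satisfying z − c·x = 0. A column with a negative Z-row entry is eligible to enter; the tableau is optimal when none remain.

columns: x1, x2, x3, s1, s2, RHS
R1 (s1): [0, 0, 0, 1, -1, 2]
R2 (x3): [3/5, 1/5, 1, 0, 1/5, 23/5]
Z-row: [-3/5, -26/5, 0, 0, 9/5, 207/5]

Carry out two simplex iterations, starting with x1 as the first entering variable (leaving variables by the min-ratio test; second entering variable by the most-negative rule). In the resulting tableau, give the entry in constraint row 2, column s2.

Ratio test on column x1 — row 1: entry 0 ≤ 0; row 2: (23/5)/(3/5) = 23/3. Minimum is 23/3 at row 2 (x3 leaves); pivot element 3/5.
Divide row 2 by 3/5; eliminate column x1 from the other rows.
Second iteration: most negative Z-row entry is -5 in column x2, so x2 enters.
Ratio test on column x2 — row 1: entry 0 ≤ 0; row 2: (23/3)/(1/3) = 23. Minimum is 23 at row 2 (x1 leaves); pivot element 1/3.
Divide row 2 by 1/3; eliminate column x2 from the other rows.
After both pivots, the entry at constraint row 2, column s2 is 1.

1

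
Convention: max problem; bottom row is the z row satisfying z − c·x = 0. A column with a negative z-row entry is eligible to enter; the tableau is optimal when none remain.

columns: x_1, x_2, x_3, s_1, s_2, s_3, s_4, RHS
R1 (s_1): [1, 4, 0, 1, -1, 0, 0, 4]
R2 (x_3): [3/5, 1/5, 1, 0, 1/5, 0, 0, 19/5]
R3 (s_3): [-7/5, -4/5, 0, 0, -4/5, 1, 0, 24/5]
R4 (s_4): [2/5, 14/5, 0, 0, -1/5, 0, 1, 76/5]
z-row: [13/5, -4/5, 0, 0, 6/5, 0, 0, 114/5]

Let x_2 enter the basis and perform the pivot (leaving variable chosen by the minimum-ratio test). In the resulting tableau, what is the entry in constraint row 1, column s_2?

Ratio test on column x_2 — row 1: 4/4 = 1; row 2: (19/5)/(1/5) = 19; row 3: entry -4/5 ≤ 0; row 4: (76/5)/(14/5) = 38/7. Minimum is 1 at row 1 (s_1 leaves); pivot element 4.
Divide row 1 by 4; eliminate column x_2 from the other rows.
In the new row 1, the s_2 entry is the old entry divided by the pivot: (-1)/4 = -1/4.

-1/4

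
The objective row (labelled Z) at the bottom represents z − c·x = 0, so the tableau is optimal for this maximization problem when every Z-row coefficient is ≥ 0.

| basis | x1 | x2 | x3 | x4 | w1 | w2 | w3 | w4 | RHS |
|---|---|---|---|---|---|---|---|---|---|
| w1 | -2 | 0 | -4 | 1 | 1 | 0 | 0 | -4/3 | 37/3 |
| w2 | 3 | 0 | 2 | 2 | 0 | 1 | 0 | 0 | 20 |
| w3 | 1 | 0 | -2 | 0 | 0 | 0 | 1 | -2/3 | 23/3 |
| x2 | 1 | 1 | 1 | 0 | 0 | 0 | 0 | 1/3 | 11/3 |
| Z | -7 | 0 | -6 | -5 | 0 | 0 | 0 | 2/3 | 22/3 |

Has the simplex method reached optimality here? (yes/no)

no

The Z-row has a negative entry -7 in column x1, so it is not optimal.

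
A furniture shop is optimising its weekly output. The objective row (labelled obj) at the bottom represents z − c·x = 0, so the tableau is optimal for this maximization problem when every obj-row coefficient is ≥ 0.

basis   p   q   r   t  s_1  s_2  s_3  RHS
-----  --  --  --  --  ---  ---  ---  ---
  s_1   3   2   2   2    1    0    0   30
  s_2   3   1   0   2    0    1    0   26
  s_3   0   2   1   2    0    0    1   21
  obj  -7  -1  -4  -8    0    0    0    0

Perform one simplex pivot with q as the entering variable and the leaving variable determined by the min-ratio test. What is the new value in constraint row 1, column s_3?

-1

Ratio test on column q — row 1: 30/2 = 15; row 2: 26/1 = 26; row 3: 21/2 = 21/2. Minimum is 21/2 at row 3 (s_3 leaves); pivot element 2.
Divide row 3 by 2; eliminate column q from the other rows.
Row 1 update in column s_3: 0 − 2·(1/2) = -1.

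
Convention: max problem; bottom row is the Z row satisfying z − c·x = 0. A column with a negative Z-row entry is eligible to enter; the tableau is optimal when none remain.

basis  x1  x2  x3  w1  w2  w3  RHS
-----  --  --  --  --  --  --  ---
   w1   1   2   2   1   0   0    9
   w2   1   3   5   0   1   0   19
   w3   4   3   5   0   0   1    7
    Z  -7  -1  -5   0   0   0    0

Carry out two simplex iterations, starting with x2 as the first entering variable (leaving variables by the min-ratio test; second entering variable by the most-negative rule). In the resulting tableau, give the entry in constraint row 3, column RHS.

7/4

Ratio test on column x2 — row 1: 9/2 = 9/2; row 2: 19/3 = 19/3; row 3: 7/3 = 7/3. Minimum is 7/3 at row 3 (w3 leaves); pivot element 3.
Divide row 3 by 3; eliminate column x2 from the other rows.
Second iteration: most negative Z-row entry is -17/3 in column x1, so x1 enters.
Ratio test on column x1 — row 1: entry -5/3 ≤ 0; row 2: entry -3 ≤ 0; row 3: (7/3)/(4/3) = 7/4. Minimum is 7/4 at row 3 (x2 leaves); pivot element 4/3.
Divide row 3 by 4/3; eliminate column x1 from the other rows.
After both pivots, the entry at constraint row 3, column RHS is 7/4.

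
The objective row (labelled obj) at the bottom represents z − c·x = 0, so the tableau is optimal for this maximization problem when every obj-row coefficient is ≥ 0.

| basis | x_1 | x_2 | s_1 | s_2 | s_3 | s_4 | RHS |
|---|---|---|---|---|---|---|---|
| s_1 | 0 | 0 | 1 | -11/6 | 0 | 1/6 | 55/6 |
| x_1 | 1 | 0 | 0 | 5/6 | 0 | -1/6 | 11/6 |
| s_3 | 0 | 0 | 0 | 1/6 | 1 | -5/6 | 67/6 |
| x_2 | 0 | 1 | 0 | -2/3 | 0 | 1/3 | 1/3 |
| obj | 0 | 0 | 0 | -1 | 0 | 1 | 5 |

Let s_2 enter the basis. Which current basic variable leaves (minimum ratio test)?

Column s_2 entries and ratios — s_1: -11/6 ≤ 0, skip; x_1: (11/6)/(5/6) = 11/5; s_3: (67/6)/(1/6) = 67; x_2: -2/3 ≤ 0, skip.
Smallest ratio is 11/5 in the row of x_1, so x_1 leaves.

x_1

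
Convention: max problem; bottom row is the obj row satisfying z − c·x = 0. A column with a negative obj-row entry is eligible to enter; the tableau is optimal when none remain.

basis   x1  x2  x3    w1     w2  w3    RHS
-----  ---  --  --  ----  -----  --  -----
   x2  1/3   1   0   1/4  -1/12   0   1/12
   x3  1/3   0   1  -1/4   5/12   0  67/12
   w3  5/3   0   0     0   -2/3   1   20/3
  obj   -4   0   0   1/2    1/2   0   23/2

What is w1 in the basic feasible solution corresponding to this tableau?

0

w1 is not in the basis, so in the current basic feasible solution w1 = 0.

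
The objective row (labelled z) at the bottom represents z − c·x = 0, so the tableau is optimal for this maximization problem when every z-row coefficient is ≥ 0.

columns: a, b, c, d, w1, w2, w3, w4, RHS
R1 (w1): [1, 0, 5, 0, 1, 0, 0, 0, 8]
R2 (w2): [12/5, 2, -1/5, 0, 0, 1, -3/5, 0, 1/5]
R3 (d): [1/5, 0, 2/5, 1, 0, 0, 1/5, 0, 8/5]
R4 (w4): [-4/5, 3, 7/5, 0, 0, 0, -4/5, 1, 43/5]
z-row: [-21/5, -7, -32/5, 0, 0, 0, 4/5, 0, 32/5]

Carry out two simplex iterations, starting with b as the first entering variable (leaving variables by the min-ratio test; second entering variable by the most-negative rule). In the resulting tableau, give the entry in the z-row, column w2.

7/2

Ratio test on column b — row 1: entry 0 ≤ 0; row 2: (1/5)/2 = 1/10; row 3: entry 0 ≤ 0; row 4: (43/5)/3 = 43/15. Minimum is 1/10 at row 2 (w2 leaves); pivot element 2.
Divide row 2 by 2; eliminate column b from the other rows.
Second iteration: most negative z-row entry is -71/10 in column c, so c enters.
Ratio test on column c — row 1: 8/5 = 8/5; row 2: entry -1/10 ≤ 0; row 3: (8/5)/(2/5) = 4; row 4: (83/10)/(17/10) = 83/17. Minimum is 8/5 at row 1 (w1 leaves); pivot element 5.
Divide row 1 by 5; eliminate column c from the other rows.
After both pivots, the entry at the z-row, column w2 is 7/2.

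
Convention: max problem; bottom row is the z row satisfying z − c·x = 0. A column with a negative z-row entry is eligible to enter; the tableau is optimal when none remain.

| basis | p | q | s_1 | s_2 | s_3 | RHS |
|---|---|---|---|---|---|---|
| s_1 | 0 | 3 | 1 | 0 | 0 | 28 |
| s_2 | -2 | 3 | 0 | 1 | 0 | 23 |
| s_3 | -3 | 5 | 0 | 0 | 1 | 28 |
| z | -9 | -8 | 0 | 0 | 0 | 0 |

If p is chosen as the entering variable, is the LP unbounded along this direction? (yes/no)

Every constraint-row entry in column p is ≤ 0, so increasing p is unbounded.

yes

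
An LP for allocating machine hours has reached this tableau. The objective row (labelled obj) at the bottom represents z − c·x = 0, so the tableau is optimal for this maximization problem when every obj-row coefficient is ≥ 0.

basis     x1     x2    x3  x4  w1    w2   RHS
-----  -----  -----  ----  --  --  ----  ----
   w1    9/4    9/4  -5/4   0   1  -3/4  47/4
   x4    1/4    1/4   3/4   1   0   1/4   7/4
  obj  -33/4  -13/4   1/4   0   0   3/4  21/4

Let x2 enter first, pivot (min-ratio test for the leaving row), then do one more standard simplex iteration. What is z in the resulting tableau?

Ratio test on column x2 — row 1: (47/4)/(9/4) = 47/9; row 2: (7/4)/(1/4) = 7. Minimum is 47/9 at row 1 (w1 leaves); pivot element 9/4.
Pivot on row 1; the obj-row RHS becomes 21/4 − (-13/4)·(47/9) = 200/9.
Next entering variable (most negative obj-row entry -5): x1.
Ratio test on column x1 — row 1: (47/9)/1 = 47/9; row 2: entry 0 ≤ 0. Minimum is 47/9 at row 1 (x2 leaves); pivot element 1.
After the second pivot the obj-row RHS is 200/9 − (-5)·(47/9) = 145/3.

145/3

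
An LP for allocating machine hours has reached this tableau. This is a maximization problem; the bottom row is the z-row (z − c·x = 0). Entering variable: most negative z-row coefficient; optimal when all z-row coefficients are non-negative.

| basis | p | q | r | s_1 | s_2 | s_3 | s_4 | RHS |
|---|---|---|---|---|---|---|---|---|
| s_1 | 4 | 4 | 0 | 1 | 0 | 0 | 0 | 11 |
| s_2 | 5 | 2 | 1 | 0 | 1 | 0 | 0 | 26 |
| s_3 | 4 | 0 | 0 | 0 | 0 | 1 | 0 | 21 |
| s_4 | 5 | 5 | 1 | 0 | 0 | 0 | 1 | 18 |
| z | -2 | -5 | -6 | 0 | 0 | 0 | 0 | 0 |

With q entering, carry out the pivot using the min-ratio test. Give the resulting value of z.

Ratio test on column q — row 1: 11/4 = 11/4; row 2: 26/2 = 13; row 3: entry 0 ≤ 0; row 4: 18/5 = 18/5. Minimum is 11/4 at row 1 (s_1 leaves); pivot element 4.
Pivot on row 1; the z-row RHS becomes 0 − (-5)·(11/4) = 55/4.

55/4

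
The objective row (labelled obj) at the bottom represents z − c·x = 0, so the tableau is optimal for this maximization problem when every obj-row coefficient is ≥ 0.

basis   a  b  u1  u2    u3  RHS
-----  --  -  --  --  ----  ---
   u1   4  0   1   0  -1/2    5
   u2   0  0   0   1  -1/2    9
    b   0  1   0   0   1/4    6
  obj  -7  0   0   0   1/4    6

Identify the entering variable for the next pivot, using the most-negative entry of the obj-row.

a

Negative obj-row entries: a: -7.
The most negative is -7 in column a, so a enters.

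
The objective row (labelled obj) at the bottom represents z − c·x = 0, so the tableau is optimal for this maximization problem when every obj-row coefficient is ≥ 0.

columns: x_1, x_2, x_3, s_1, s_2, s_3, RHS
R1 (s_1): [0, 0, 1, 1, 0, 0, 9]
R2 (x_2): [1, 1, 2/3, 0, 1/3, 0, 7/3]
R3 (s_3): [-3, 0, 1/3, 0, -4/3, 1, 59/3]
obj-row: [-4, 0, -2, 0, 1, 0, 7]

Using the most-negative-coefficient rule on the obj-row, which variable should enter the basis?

Negative obj-row entries: x_1: -4, x_3: -2.
The most negative is -4 in column x_1, so x_1 enters.

x_1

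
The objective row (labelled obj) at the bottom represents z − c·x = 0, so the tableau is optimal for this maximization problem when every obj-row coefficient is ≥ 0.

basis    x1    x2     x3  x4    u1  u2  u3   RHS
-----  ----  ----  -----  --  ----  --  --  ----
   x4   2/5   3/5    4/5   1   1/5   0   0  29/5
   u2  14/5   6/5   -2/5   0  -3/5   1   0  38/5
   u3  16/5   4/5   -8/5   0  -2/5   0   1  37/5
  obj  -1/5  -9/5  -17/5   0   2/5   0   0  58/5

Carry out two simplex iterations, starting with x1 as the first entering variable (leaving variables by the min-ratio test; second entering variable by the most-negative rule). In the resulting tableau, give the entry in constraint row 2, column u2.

1

Ratio test on column x1 — row 1: (29/5)/(2/5) = 29/2; row 2: (38/5)/(14/5) = 19/7; row 3: (37/5)/(16/5) = 37/16. Minimum is 37/16 at row 3 (u3 leaves); pivot element 16/5.
Divide row 3 by 16/5; eliminate column x1 from the other rows.
Second iteration: most negative obj-row entry is -7/2 in column x3, so x3 enters.
Ratio test on column x3 — row 1: (39/8)/1 = 39/8; row 2: (9/8)/1 = 9/8; row 3: entry -1/2 ≤ 0. Minimum is 9/8 at row 2 (u2 leaves); pivot element 1.
Divide row 2 by 1; eliminate column x3 from the other rows.
After both pivots, the entry at constraint row 2, column u2 is 1.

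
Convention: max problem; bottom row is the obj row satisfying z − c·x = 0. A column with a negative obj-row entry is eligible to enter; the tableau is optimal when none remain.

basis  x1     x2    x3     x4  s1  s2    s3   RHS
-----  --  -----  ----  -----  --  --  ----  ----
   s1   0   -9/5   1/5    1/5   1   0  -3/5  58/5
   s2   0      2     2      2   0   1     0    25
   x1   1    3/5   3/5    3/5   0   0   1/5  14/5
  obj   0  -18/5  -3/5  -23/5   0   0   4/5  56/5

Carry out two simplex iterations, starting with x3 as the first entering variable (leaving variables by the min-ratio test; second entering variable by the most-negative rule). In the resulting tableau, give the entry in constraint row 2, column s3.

-2/3

Ratio test on column x3 — row 1: (58/5)/(1/5) = 58; row 2: 25/2 = 25/2; row 3: (14/5)/(3/5) = 14/3. Minimum is 14/3 at row 3 (x1 leaves); pivot element 3/5.
Divide row 3 by 3/5; eliminate column x3 from the other rows.
Second iteration: most negative obj-row entry is -4 in column x4, so x4 enters.
Ratio test on column x4 — row 1: entry 0 ≤ 0; row 2: entry 0 ≤ 0; row 3: (14/3)/1 = 14/3. Minimum is 14/3 at row 3 (x3 leaves); pivot element 1.
Divide row 3 by 1; eliminate column x4 from the other rows.
After both pivots, the entry at constraint row 2, column s3 is -2/3.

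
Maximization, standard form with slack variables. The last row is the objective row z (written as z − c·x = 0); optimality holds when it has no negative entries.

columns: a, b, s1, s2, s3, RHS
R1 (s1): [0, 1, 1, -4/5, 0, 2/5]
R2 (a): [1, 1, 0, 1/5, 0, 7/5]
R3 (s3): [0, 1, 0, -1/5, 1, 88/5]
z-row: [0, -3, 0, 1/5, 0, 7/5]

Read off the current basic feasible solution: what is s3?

s3 is basic (row 3); its value is the RHS of that row, 88/5.

88/5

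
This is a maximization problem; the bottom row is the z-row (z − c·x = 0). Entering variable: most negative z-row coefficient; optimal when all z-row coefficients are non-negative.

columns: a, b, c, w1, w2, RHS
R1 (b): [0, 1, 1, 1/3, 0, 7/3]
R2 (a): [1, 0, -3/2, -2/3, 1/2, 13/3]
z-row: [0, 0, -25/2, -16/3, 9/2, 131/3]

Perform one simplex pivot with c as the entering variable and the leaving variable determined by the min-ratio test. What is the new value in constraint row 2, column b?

Ratio test on column c — row 1: (7/3)/1 = 7/3; row 2: entry -3/2 ≤ 0. Minimum is 7/3 at row 1 (b leaves); pivot element 1.
Divide row 1 by 1; eliminate column c from the other rows.
Row 2 update in column b: 0 − (-3/2)·1 = 3/2.

3/2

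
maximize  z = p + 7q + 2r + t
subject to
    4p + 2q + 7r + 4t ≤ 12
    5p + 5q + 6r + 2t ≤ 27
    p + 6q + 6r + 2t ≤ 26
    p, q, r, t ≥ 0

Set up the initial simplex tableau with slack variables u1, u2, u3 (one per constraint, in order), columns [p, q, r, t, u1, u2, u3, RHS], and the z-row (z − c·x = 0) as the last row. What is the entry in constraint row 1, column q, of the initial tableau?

Constraint 1 has coefficient 2 on q.

2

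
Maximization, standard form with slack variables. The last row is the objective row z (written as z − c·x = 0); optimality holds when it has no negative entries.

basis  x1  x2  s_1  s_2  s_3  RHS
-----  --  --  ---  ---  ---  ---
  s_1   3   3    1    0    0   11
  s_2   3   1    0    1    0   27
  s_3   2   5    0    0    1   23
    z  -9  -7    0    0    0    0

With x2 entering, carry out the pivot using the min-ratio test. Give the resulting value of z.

77/3

Ratio test on column x2 — row 1: 11/3 = 11/3; row 2: 27/1 = 27; row 3: 23/5 = 23/5. Minimum is 11/3 at row 1 (s_1 leaves); pivot element 3.
Pivot on row 1; the z-row RHS becomes 0 − (-7)·(11/3) = 77/3.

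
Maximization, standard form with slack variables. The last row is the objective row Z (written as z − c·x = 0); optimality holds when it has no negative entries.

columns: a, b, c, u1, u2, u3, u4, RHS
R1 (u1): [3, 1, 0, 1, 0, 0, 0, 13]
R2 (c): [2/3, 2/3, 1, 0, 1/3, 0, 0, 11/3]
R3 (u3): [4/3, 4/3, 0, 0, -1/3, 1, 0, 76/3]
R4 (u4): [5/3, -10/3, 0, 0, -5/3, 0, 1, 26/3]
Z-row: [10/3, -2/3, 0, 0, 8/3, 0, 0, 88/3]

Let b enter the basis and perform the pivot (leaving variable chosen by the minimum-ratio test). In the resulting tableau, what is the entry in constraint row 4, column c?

Ratio test on column b — row 1: 13/1 = 13; row 2: (11/3)/(2/3) = 11/2; row 3: (76/3)/(4/3) = 19; row 4: entry -10/3 ≤ 0. Minimum is 11/2 at row 2 (c leaves); pivot element 2/3.
Divide row 2 by 2/3; eliminate column b from the other rows.
Row 4 update in column c: 0 − (-10/3)·(3/2) = 5.

5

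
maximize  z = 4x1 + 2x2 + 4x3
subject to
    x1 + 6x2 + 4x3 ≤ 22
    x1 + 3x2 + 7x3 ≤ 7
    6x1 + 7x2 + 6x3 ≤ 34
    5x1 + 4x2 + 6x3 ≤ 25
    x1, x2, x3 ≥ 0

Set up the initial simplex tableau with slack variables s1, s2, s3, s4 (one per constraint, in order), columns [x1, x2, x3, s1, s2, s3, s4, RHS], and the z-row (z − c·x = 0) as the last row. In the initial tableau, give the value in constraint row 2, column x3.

Constraint 2 has coefficient 7 on x3.

7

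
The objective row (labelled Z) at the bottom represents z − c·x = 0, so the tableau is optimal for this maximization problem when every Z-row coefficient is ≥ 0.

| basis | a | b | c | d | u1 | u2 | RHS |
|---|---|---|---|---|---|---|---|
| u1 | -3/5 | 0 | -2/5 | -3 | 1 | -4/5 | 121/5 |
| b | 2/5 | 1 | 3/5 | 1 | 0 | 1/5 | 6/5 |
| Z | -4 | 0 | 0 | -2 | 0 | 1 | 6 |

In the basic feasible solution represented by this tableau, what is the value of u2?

u2 is not in the basis, so in the current basic feasible solution u2 = 0.

0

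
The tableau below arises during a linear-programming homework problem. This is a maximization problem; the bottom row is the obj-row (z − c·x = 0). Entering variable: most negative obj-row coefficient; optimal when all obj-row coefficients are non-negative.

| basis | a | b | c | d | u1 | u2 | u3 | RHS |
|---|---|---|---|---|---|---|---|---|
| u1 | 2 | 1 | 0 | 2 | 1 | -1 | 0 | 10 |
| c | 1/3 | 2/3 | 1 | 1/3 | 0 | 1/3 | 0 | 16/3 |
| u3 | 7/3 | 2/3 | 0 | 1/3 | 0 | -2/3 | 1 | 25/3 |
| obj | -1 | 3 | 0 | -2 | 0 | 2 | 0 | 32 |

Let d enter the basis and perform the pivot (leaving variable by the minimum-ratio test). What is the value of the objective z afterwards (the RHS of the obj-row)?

Ratio test on column d — row 1: 10/2 = 5; row 2: (16/3)/(1/3) = 16; row 3: (25/3)/(1/3) = 25. Minimum is 5 at row 1 (u1 leaves); pivot element 2.
Pivot on row 1; the obj-row RHS becomes 32 − (-2)·5 = 42.

42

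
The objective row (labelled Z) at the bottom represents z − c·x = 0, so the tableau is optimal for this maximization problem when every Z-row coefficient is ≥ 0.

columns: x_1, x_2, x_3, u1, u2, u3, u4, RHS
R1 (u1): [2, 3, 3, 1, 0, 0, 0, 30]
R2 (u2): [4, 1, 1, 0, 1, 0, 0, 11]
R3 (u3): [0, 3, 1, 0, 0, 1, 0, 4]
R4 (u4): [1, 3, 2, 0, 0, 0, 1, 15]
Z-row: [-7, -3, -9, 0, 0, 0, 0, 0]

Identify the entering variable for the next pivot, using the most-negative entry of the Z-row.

Negative Z-row entries: x_1: -7, x_2: -3, x_3: -9.
The most negative is -9 in column x_3, so x_3 enters.

x_3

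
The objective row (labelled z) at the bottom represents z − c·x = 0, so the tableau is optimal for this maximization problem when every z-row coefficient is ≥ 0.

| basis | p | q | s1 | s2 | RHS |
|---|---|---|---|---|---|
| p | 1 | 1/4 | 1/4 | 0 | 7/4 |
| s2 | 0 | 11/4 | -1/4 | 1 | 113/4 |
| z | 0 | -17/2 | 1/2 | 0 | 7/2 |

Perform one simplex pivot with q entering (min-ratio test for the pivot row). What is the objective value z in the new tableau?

Ratio test on column q — row 1: (7/4)/(1/4) = 7; row 2: (113/4)/(11/4) = 113/11. Minimum is 7 at row 1 (p leaves); pivot element 1/4.
Pivot on row 1; the z-row RHS becomes 7/2 − (-17/2)·7 = 63.

63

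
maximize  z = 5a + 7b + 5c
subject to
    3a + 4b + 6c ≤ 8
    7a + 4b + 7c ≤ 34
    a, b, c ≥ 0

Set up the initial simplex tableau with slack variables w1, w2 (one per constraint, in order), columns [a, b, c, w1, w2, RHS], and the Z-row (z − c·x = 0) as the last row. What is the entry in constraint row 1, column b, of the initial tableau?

4

Constraint 1 has coefficient 4 on b.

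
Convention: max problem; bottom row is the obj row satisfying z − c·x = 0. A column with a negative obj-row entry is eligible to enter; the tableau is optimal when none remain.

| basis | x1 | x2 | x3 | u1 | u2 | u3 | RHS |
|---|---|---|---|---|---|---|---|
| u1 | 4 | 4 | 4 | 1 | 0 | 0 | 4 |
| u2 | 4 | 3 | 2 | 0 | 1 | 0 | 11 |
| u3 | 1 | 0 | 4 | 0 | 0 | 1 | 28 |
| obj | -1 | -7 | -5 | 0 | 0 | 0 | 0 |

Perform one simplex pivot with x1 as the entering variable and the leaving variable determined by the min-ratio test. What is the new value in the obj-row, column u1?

Ratio test on column x1 — row 1: 4/4 = 1; row 2: 11/4 = 11/4; row 3: 28/1 = 28. Minimum is 1 at row 1 (u1 leaves); pivot element 4.
Divide row 1 by 4; eliminate column x1 from the other rows.
obj-row update in column u1: 0 − (-1)·(1/4) = 1/4.

1/4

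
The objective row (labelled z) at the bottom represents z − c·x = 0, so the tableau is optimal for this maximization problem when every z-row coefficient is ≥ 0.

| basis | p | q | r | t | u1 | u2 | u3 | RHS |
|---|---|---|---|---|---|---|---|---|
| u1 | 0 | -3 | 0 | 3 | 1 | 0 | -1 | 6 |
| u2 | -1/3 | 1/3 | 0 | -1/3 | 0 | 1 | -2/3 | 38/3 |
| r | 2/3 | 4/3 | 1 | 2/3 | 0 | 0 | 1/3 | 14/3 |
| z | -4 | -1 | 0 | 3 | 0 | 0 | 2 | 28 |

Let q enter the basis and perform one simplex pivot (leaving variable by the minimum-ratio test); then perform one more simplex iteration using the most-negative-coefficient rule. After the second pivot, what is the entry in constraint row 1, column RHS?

Ratio test on column q — row 1: entry -3 ≤ 0; row 2: (38/3)/(1/3) = 38; row 3: (14/3)/(4/3) = 7/2. Minimum is 7/2 at row 3 (r leaves); pivot element 4/3.
Divide row 3 by 4/3; eliminate column q from the other rows.
Second iteration: most negative z-row entry is -7/2 in column p, so p enters.
Ratio test on column p — row 1: (33/2)/(3/2) = 11; row 2: entry -1/2 ≤ 0; row 3: (7/2)/(1/2) = 7. Minimum is 7 at row 3 (q leaves); pivot element 1/2.
Divide row 3 by 1/2; eliminate column p from the other rows.
After both pivots, the entry at constraint row 1, column RHS is 6.

6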